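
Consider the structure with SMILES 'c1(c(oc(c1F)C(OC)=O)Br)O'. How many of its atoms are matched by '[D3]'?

5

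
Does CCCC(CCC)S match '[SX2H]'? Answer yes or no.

The pattern [SX2H] describes an aliphatic sulfur with two connections, one being H — a thiol.
The molecule carries a thiol (-SH), whose atoms satisfy every constraint of the query, so the pattern matches.

Yes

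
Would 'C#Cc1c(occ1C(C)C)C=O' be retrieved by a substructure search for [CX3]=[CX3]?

No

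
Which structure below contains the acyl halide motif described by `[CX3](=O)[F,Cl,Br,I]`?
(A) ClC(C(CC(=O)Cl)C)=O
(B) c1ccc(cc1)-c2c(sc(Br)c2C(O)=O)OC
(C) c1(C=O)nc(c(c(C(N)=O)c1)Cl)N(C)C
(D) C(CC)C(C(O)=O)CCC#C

[CX3](=O)[F,Cl,Br,I] describes a carbonyl carbon bonded to a halogen (an acyl halide).
(A) contains an acyl chloride (-C(=O)Cl), which satisfies every atom and bond constraint.
(B) has a carboxylic acid group (-C(=O)OH) but the carbonyl is bonded to -OH, not to a halogen.
(C) has a chloro substituent but the Cl is not on a carbonyl carbon.
(D) has a carboxylic acid group (-C(=O)OH) but the carbonyl is bonded to -OH, not to a halogen.
So the answer is (A).

A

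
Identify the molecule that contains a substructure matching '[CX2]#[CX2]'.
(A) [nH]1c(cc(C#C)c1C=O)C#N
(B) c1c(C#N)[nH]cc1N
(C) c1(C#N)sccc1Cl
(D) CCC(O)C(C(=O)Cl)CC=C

A

[CX2]#[CX2] describes a carbon-carbon triple bond (an alkyne).
(A) contains an ethynyl group (-C#CH), which satisfies every atom and bond constraint.
(B) has a nitrile (-C#N) but the triple bond is C#N, not C#C.
(C) has a nitrile (-C#N) but the triple bond is C#N, not C#C.
(D) has a vinyl group (-CH=CH2) but the C=C is a double bond; both carbons are CX3, not CX2.
So the answer is (A).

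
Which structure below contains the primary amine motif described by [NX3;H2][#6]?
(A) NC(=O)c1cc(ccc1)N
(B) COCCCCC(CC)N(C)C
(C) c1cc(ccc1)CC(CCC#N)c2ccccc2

A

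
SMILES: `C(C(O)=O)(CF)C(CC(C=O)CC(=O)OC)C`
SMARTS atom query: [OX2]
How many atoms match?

The query [OX2] means: aliphatic oxygen with two total connections — ether, hydroxyl, or ester single-bond O.
Check the 17 heavy atoms by environment: 8× C (X4) → no; 3× C (X3) → no; 3× O (X1) → no; 2× O (X2) → match; 1× F (X1) → no.
That gives 2 matching atoms.

2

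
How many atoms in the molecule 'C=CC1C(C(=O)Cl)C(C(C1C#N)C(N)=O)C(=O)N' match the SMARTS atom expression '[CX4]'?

The query [CX4] means: C with X4: aliphatic carbon with exactly 4 total connections (bonds + H).
Check the 18 heavy atoms by environment: 5× C (X4) → match; 5× C (X3) → no; 3× O (X1) → no; 2× N (X3) → no; 1× Cl (X1) → no; 1× C (X2) → no; 1× N (X1) → no.
That gives 5 matching atoms.

5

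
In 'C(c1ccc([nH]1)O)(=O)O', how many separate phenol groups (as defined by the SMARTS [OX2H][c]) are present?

[OX2H][c] is the SMARTS for a phenol: a hydroxyl oxygen attached to an aromatic carbon.
Exactly one fragment in the molecule meets all constraints, giving 1 match.

1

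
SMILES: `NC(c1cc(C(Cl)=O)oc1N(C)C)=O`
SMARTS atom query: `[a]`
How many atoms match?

The query [a] means: a matches any aromatic atom.
Check the 14 heavy atoms by environment: 1× o (aromatic) → match; 4× c (aromatic) → match; 2× N → no; 4× C → no; 2× O → no; 1× Cl → no.
Summing the matching environments: 1 + 4 = 5 matching atoms.

5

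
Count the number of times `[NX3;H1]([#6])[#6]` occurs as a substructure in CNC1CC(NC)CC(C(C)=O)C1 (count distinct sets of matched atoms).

2

[NX3;H1]([#6])[#6] is the SMARTS for a secondary amine: a trivalent nitrogen with one H, bonded to two carbons.
The molecule carries 2 separate instances of an N-methylamino group (-NHCH3) meeting every constraint; each maps to a distinct set of atoms, giving 2 matches.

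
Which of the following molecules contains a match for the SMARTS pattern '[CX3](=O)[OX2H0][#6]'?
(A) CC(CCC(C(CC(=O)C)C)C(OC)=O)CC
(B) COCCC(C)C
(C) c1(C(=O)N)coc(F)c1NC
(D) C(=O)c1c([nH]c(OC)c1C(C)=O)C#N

[CX3](=O)[OX2H0][#6] describes a carbonyl carbon bonded to an oxygen that is itself bonded to carbon (no H on that O) (an ester).
(A) contains a methyl-ester group (-C(=O)OCH3), which satisfies every atom and bond constraint.
(B) has a methoxy ether (-OCH3) but the ether oxygen is not adjacent to a C=O carbon.
(C) has a primary amide (-C(=O)NH2) but the carbonyl is bonded to N, not to an O-C linkage.
(D) has a methoxy ether (-OCH3) but the ether oxygen is not adjacent to a C=O carbon.
So the answer is (A).

A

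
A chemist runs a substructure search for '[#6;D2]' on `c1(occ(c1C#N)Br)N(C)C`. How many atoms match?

2

The query [#6;D2] means: any carbon bonded to exactly two heavy atoms.
Check the 11 heavy atoms by environment: 1× o (aromatic, D2) → no; 3× c (aromatic, D3) → no; 1× c (aromatic, D2) → match; 1× C (D2) → match; 1× N (D1) → no; 1× N (D3) → no; 2× C (D1) → no; 1× Br (D1) → no.
Summing the matching environments: 1 + 1 = 2 matching atoms.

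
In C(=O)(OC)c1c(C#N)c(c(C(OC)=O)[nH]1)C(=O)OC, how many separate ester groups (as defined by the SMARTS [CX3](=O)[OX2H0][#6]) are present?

3

[CX3](=O)[OX2H0][#6] is the SMARTS for an ester: a carbonyl carbon bonded to an oxygen that is itself bonded to carbon (no H on that O).
The molecule carries 3 separate instances of a methyl-ester group (-C(=O)OCH3) meeting every constraint; each maps to a distinct set of atoms, giving 3 matches.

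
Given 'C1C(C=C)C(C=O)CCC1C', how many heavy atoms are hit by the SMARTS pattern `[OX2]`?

Check the 11 heavy atoms by environment: 7× C (X4) → no; 3× C (X3) → no; 1× O (X1) → no.
No environment satisfies the query, so 0 matching atoms.

0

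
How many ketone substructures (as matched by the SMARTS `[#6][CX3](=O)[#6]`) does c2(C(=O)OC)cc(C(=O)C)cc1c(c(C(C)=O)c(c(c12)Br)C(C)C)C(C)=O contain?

[#6][CX3](=O)[#6] is the SMARTS for a ketone: a carbonyl carbon (no H) flanked by two carbons.
The molecule carries 3 separate instances of an acetyl/ketone group (-C(=O)CH3) meeting every constraint; each maps to a distinct set of atoms, giving 3 matches.

3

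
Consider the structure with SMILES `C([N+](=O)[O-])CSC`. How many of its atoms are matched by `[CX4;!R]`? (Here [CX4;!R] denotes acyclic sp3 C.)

3

The query [CX4;!R] means: aliphatic carbon with four total connections, not in a ring.
Check the 7 heavy atoms by environment: 3× C (X4, acyclic) → match; 1× N (charge +1, X3, acyclic) → no; 1× O (charge -1, X1, acyclic) → no; 1× O (X1, acyclic) → no; 1× S (X2, acyclic) → no.
That gives 3 matching atoms.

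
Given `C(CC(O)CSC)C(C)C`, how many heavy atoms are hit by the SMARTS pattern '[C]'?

8

Check the 10 heavy atoms by environment: 8× C → match; 1× S → no; 1× O → no.
That gives 8 matching atoms.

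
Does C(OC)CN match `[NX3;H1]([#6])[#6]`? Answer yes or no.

The pattern [NX3;H1]([#6])[#6] describes a trivalent nitrogen with one H, bonded to two carbons — a secondary amine.
The closest candidate here is a primary amino group (-NH2), but the nitrogen has H2 and only one carbon neighbour. No other fragment satisfies the full query, so there is no match.

No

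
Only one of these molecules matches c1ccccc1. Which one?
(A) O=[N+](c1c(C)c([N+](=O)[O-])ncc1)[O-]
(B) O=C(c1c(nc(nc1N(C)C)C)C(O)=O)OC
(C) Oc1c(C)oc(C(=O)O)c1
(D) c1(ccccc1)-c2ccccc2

D

c1ccccc1 describes six aromatic carbons in a ring (a benzene ring).
(A) has a methyl group (-CH3) but no six-membered all-carbon aromatic ring is present.
(B) has a methyl group (-CH3) but no six-membered all-carbon aromatic ring is present.
(C) has a methyl group (-CH3) but no six-membered all-carbon aromatic ring is present.
(D) contains a phenyl ring, which satisfies every atom and bond constraint.
So the answer is (D).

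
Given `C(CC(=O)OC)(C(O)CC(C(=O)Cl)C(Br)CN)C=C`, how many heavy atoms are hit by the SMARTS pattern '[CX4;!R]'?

8

Check the 19 heavy atoms by environment: 8× C (X4, acyclic) → match; 4× C (X3, acyclic) → no; 2× O (X1, acyclic) → no; 2× O (X2, acyclic) → no; 1× Br (X1, acyclic) → no; 1× Cl (X1, acyclic) → no; 1× N (X3, acyclic) → no.
That gives 8 matching atoms.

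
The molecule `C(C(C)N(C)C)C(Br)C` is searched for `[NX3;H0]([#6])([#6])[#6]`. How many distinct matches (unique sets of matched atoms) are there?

1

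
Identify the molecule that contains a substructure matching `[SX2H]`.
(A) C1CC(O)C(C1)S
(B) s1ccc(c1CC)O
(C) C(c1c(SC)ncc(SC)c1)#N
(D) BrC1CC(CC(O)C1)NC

A

[SX2H] describes an aliphatic sulfur with two connections, one being H (a thiol).
(A) contains a thiol (-SH), which satisfies every atom and bond constraint.
(B) has a hydroxyl group (-OH) but it is an -OH, not an -SH.
(C) has a methylthio ether (-SCH3) but the sulfur has H0 (bonded to two carbons), not H1.
(D) has a hydroxyl group (-OH) but it is an -OH, not an -SH.
So the answer is (A).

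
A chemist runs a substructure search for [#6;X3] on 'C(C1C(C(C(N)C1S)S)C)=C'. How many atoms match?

2

The query [#6;X3] means: any carbon (aromatic or not) with three total connections.
Check the 11 heavy atoms by environment: 6× C (X4) → no; 1× N (X3) → no; 2× C (X3) → match; 2× S (X2) → no.
That gives 2 matching atoms.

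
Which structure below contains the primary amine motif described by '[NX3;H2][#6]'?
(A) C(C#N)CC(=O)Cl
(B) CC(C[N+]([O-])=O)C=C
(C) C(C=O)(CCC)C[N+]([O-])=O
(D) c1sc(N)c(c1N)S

[NX3;H2][#6] describes a trivalent nitrogen with two H attached to carbon (a primary amine).
(A) has a nitrile (-C#N) but the nitrogen is NX1 (triple-bonded), not NX3 with two H.
(B) has a nitro group (-[N+](=O)[O-]) but the nitrogen is [N+] with no H, not NX3H2.
(C) has a nitro group (-[N+](=O)[O-]) but the nitrogen is [N+] with no H, not NX3H2.
(D) contains a primary amino group (-NH2), which satisfies every atom and bond constraint.
So the answer is (D).

D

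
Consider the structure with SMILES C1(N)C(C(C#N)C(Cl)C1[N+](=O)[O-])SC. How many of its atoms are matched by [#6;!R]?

2

The query [#6;!R] means: carbon not in any ring.
Check the 14 heavy atoms by environment: 5× C (in 5-ring) → no; 2× N (acyclic) → no; 1× N (charge +1, acyclic) → no; 1× O (charge -1, acyclic) → no; 1× O (acyclic) → no; 1× Cl (acyclic) → no; 1× S (acyclic) → no; 2× C (acyclic) → match.
That gives 2 matching atoms.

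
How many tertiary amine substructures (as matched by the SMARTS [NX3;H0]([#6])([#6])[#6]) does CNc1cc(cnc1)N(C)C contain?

[NX3;H0]([#6])([#6])[#6] is the SMARTS for a tertiary amine: a trivalent nitrogen with no H, bonded to three carbons.
Exactly one fragment in the molecule meets all constraints, giving 1 match.

1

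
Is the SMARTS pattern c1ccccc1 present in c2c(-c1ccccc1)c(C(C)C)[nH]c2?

Yes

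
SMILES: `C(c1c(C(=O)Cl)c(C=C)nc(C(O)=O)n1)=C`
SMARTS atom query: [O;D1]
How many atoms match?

The query [O;D1] means: aliphatic oxygen bonded to exactly one heavy atom.
Check the 16 heavy atoms by environment: 2× n (aromatic, D2) → no; 4× c (aromatic, D3) → no; 2× C (D3) → no; 3× O (D1) → match; 1× Cl (D1) → no; 2× C (D2) → no; 2× C (D1) → no.
That gives 3 matching atoms.

3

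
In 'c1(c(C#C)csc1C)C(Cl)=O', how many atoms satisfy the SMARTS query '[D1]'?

The query [D1] means: atom with exactly one heavy-atom neighbour (degree 1).
Check the 11 heavy atoms by environment: 1× s (aromatic, D2) → no; 3× c (aromatic, D3) → no; 1× c (aromatic, D2) → no; 1× C (D3) → no; 1× O (D1) → match; 1× Cl (D1) → match; 1× C (D2) → no; 2× C (D1) → match.
Summing the matching environments: 1 + 1 + 2 = 4 matching atoms.

4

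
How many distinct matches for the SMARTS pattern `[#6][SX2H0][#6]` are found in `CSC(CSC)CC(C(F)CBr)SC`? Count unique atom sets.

3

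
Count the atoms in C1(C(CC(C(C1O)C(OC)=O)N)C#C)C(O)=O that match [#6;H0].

3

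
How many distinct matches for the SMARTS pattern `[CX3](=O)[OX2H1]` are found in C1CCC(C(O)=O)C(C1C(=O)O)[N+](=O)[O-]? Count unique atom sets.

2

[CX3](=O)[OX2H1] is the SMARTS for a carboxylic acid: an sp2 carbon double-bonded to O and single-bonded to an -OH oxygen.
The molecule carries 2 separate instances of a carboxylic acid group (-C(=O)OH) meeting every constraint; each maps to a distinct set of atoms, giving 2 matches.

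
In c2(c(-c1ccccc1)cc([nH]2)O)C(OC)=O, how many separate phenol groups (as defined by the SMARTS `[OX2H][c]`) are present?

1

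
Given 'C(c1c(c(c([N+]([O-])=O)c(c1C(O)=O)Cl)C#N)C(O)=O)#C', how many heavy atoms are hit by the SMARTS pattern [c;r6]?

6

Check the 20 heavy atoms by environment: 6× c (aromatic, in 6-ring) → match; 5× C (acyclic) → no; 1× N (acyclic) → no; 1× Cl (acyclic) → no; 5× O (acyclic) → no; 1× N (charge +1, acyclic) → no; 1× O (charge -1, acyclic) → no.
That gives 6 matching atoms.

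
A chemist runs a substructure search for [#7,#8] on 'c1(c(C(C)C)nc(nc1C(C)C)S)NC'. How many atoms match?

The query [#7,#8] means: nitrogen or oxygen (comma = OR).
Check the 15 heavy atoms by environment: 2× n (aromatic) → match; 4× c (aromatic) → no; 1× N → match; 7× C → no; 1× S → no.
Summing the matching environments: 2 + 1 = 3 matching atoms.

3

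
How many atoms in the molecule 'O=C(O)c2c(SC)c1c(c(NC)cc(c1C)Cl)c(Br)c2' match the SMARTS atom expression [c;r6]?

The query [c;r6] means: aromatic carbon that belongs to a six-membered ring.
Check the 20 heavy atoms by environment: 10× c (aromatic, in 6-ring) → match; 1× N (acyclic) → no; 4× C (acyclic) → no; 1× Cl (acyclic) → no; 1× Br (acyclic) → no; 2× O (acyclic) → no; 1× S (acyclic) → no.
That gives 10 matching atoms.

10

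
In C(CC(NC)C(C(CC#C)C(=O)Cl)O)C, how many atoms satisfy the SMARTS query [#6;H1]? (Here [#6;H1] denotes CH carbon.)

4

Check the 15 heavy atoms by environment: 3× C (H2) → no; 4× C (H1) → match; 1× N (H1) → no; 2× C (H3) → no; 1× O (H1) → no; 2× C (H0) → no; 1× O (H0) → no; 1× Cl (H0) → no.
That gives 4 matching atoms.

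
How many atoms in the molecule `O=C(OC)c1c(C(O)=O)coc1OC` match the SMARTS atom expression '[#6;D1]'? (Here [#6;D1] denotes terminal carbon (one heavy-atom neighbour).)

Check the 14 heavy atoms by environment: 1× o (aromatic, D2) → no; 1× c (aromatic, D2) → no; 3× c (aromatic, D3) → no; 2× C (D3) → no; 3× O (D1) → no; 2× O (D2) → no; 2× C (D1) → match.
That gives 2 matching atoms.

2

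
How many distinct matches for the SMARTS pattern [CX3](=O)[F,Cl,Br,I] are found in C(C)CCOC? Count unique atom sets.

[CX3](=O)[F,Cl,Br,I] is the SMARTS for an acyl halide: a carbonyl carbon bonded to a halogen.
No fragment in the molecule satisfies every constraint, giving 0 matches.

0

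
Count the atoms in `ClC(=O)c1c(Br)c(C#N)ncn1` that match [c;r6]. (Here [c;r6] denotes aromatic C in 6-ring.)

4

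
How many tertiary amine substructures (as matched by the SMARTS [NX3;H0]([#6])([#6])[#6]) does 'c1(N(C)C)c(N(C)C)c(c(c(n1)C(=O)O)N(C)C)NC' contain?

[NX3;H0]([#6])([#6])[#6] is the SMARTS for a tertiary amine: a trivalent nitrogen with no H, bonded to three carbons.
The molecule carries 3 separate instances of a dimethylamino group (-N(CH3)2) meeting every constraint; each maps to a distinct set of atoms, giving 3 matches.

3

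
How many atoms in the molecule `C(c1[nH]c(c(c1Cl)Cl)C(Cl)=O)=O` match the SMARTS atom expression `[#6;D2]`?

Check the 12 heavy atoms by environment: 1× n (aromatic, D2) → no; 4× c (aromatic, D3) → no; 1× C (D3) → no; 2× O (D1) → no; 3× Cl (D1) → no; 1× C (D2) → match.
That gives 1 matching atom.

1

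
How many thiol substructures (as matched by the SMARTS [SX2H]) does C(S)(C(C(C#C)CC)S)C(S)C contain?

3

[SX2H] is the SMARTS for a thiol: an aliphatic sulfur with two connections, one being H.
The molecule carries 3 separate instances of a thiol (-SH) meeting every constraint; each maps to a distinct set of atoms, giving 3 matches.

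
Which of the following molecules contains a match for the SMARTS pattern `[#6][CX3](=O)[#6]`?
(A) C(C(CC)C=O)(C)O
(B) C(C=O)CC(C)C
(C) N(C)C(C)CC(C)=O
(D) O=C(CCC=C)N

C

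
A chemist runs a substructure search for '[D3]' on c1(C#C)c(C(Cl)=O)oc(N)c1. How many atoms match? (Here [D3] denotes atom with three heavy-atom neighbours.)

4

The query [D3] means: atom with exactly three heavy-atom neighbours.
Check the 11 heavy atoms by environment: 1× o (aromatic, D2) → no; 3× c (aromatic, D3) → match; 1× c (aromatic, D2) → no; 1× C (D3) → match; 1× O (D1) → no; 1× Cl (D1) → no; 1× C (D2) → no; 1× C (D1) → no; 1× N (D1) → no.
Summing the matching environments: 3 + 1 = 4 matching atoms.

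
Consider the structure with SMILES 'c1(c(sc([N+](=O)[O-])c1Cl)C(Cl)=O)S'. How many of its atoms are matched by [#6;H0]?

5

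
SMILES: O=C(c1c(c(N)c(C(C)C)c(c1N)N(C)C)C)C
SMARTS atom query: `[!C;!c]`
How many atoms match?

The query [!C;!c] means: neither aliphatic nor aromatic carbon — same as [!#6].
Check the 18 heavy atoms by environment: 6× c (aromatic) → no; 3× N → match; 8× C → no; 1× O → match.
Summing the matching environments: 3 + 1 = 4 matching atoms.

4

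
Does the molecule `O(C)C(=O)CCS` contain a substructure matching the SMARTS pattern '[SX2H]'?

The pattern [SX2H] describes an aliphatic sulfur with two connections, one being H — a thiol.
The molecule carries a thiol (-SH), whose atoms satisfy every constraint of the query, so the pattern matches.

Yes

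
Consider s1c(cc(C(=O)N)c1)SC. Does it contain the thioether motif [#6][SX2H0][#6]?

Yes

The pattern [#6][SX2H0][#6] describes an aliphatic sulfur bridging two carbons with no H on the sulfur — a thioether.
The molecule carries a methylthio ether (-SCH3), whose atoms satisfy every constraint of the query, so the pattern matches.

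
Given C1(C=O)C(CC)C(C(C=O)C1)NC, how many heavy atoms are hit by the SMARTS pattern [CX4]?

The query [CX4] means: C with X4: aliphatic carbon with exactly 4 total connections (bonds + H).
Check the 13 heavy atoms by environment: 8× C (X4) → match; 2× C (X3) → no; 2× O (X1) → no; 1× N (X3) → no.
That gives 8 matching atoms.

8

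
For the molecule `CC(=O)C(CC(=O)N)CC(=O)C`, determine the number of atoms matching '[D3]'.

4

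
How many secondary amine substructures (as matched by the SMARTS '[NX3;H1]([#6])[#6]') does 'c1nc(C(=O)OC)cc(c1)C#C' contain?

[NX3;H1]([#6])[#6] is the SMARTS for a secondary amine: a trivalent nitrogen with one H, bonded to two carbons.
No fragment in the molecule satisfies every constraint, giving 0 matches.

0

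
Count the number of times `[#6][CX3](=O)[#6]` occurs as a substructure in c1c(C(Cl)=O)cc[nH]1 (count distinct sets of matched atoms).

[#6][CX3](=O)[#6] is the SMARTS for a ketone: a carbonyl carbon (no H) flanked by two carbons.
No fragment in the molecule satisfies every constraint, giving 0 matches.

0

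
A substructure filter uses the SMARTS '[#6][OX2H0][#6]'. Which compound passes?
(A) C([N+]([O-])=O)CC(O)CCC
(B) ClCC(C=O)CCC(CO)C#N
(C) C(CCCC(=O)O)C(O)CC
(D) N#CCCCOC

D

[#6][OX2H0][#6] describes an aliphatic oxygen bridging two carbons with no H on the oxygen (an ether).
(A) has a hydroxyl group (-OH) but the oxygen has H1, not H0 bridging two carbons.
(B) has a hydroxyl group (-OH) but the oxygen has H1, not H0 bridging two carbons.
(C) has a carboxylic acid group (-C(=O)OH) but the -OH oxygen has H1; the =O is OX1, not OX2.
(D) contains a methoxy ether (-OCH3), which satisfies every atom and bond constraint.
So the answer is (D).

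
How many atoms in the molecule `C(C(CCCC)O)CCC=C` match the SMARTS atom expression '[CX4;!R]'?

8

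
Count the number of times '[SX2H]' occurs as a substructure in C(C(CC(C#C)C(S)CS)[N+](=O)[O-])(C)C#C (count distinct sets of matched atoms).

[SX2H] is the SMARTS for a thiol: an aliphatic sulfur with two connections, one being H.
The molecule carries 2 separate instances of a thiol (-SH) meeting every constraint; each maps to a distinct set of atoms, giving 2 matches.

2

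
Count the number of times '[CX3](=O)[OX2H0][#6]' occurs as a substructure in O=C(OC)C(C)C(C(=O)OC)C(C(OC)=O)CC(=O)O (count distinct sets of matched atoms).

3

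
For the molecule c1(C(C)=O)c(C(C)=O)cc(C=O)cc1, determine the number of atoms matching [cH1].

Check the 14 heavy atoms by environment: 3× c (aromatic, H0) → no; 3× c (aromatic, H1) → match; 2× C (H0) → no; 3× O (H0) → no; 2× C (H3) → no; 1× C (H1) → no.
That gives 3 matching atoms.

3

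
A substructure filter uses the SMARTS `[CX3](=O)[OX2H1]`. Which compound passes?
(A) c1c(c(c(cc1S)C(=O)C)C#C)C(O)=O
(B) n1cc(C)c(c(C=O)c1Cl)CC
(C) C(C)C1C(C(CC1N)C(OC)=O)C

[CX3](=O)[OX2H1] describes an sp2 carbon double-bonded to O and single-bonded to an -OH oxygen (a carboxylic acid).
(A) contains a carboxylic acid group (-C(=O)OH), which satisfies every atom and bond constraint.
(B) has an aldehyde (-CHO) but there is no singly-bonded oxygen on the carbonyl carbon.
(C) has a methyl-ester group (-C(=O)OCH3) but the singly-bonded O has no H (OX2H0, not OX2H1).
So the answer is (A).

A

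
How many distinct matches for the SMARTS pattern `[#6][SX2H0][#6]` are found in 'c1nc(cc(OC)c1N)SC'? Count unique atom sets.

[#6][SX2H0][#6] is the SMARTS for a thioether: an aliphatic sulfur bridging two carbons with no H on the sulfur.
Exactly one fragment in the molecule meets all constraints, giving 1 match.

1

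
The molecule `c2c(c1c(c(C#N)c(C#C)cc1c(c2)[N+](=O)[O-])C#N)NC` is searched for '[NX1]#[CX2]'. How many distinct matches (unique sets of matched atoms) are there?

[NX1]#[CX2] is the SMARTS for a nitrile: a nitrogen triple-bonded to a two-connected carbon.
The molecule carries 2 separate instances of a nitrile (-C#N) meeting every constraint; each maps to a distinct set of atoms, giving 2 matches.

2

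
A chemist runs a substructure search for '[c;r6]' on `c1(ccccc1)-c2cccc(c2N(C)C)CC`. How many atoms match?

12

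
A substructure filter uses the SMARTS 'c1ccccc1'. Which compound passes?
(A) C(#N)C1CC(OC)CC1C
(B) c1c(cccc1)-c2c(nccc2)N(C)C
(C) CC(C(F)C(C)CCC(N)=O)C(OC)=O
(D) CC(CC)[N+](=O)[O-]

c1ccccc1 describes six aromatic carbons in a ring (a benzene ring).
(A) has a methyl group (-CH3) but no six-membered all-carbon aromatic ring is present.
(B) contains a phenyl ring, which satisfies every atom and bond constraint.
(C) has a methyl group (-CH3) but no six-membered all-carbon aromatic ring is present.
(D) has a methyl group (-CH3) but no six-membered all-carbon aromatic ring is present.
So the answer is (B).

B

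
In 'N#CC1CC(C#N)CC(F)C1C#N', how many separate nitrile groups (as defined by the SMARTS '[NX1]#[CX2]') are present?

[NX1]#[CX2] is the SMARTS for a nitrile: a nitrogen triple-bonded to a two-connected carbon.
The molecule carries 3 separate instances of a nitrile (-C#N) meeting every constraint; each maps to a distinct set of atoms, giving 3 matches.

3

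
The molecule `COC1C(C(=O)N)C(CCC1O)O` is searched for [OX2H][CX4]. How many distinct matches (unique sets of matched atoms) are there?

[OX2H][CX4] is the SMARTS for an aliphatic alcohol: a hydroxyl oxygen bound to an sp3 (X4) carbon.
The molecule carries 2 separate instances of a hydroxyl group (-OH) meeting every constraint; each maps to a distinct set of atoms, giving 2 matches.

2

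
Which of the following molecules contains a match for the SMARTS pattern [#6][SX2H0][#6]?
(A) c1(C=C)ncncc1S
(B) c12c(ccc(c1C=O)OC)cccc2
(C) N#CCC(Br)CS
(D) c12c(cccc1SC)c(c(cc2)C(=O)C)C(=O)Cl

[#6][SX2H0][#6] describes an aliphatic sulfur bridging two carbons with no H on the sulfur (a thioether).
(A) has a thiol (-SH) but the sulfur has H1, not H0 bridging two carbons.
(B) has a methoxy ether (-OCH3) but the bridging atom is O, not S.
(C) has a thiol (-SH) but the sulfur has H1, not H0 bridging two carbons.
(D) contains a methylthio ether (-SCH3), which satisfies every atom and bond constraint.
So the answer is (D).

D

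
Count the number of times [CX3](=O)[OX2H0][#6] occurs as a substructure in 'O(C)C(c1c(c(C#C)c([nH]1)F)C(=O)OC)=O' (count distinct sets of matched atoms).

2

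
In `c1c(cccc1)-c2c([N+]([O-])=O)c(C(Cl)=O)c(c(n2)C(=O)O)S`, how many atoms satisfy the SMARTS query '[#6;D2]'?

The query [#6;D2] means: any carbon bonded to exactly two heavy atoms.
Check the 22 heavy atoms by environment: 1× n (aromatic, D2) → no; 6× c (aromatic, D3) → no; 2× C (D3) → no; 4× O (D1) → no; 1× Cl (D1) → no; 1× S (D1) → no; 1× N (charge +1, D3) → no; 1× O (charge -1, D1) → no; 5× c (aromatic, D2) → match.
That gives 5 matching atoms.

5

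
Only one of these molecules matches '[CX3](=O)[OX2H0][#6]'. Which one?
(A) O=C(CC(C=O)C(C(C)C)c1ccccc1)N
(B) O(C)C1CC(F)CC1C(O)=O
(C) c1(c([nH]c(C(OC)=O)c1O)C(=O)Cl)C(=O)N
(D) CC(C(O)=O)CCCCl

C

[CX3](=O)[OX2H0][#6] describes a carbonyl carbon bonded to an oxygen that is itself bonded to carbon (no H on that O) (an ester).
(A) has a primary amide (-C(=O)NH2) but the carbonyl is bonded to N, not to an O-C linkage.
(B) has a carboxylic acid group (-C(=O)OH) but the singly-bonded O carries H (OX2H1, not H0).
(C) contains a methyl-ester group (-C(=O)OCH3), which satisfies every atom and bond constraint.
(D) has a carboxylic acid group (-C(=O)OH) but the singly-bonded O carries H (OX2H1, not H0).
So the answer is (C).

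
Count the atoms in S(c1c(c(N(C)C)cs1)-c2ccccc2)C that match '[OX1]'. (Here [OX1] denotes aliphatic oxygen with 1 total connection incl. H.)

0

The query [OX1] means: aliphatic oxygen with one total connection — typically a carbonyl =O or an oxide.
Check the 16 heavy atoms by environment: 1× s (aromatic, X2) → no; 10× c (aromatic, X3) → no; 1× N (X3) → no; 3× C (X4) → no; 1× S (X2) → no.
No environment satisfies the query, so 0 matching atoms.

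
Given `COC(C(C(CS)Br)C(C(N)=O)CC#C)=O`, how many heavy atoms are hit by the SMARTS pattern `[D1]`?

7

The query [D1] means: atom with exactly one heavy-atom neighbour (degree 1).
Check the 16 heavy atoms by environment: 3× C (D2) → no; 5× C (D3) → no; 2× C (D1) → match; 1× S (D1) → match; 2× O (D1) → match; 1× O (D2) → no; 1× N (D1) → match; 1× Br (D1) → match.
Summing the matching environments: 2 + 1 + 2 + 1 + 1 = 7 matching atoms.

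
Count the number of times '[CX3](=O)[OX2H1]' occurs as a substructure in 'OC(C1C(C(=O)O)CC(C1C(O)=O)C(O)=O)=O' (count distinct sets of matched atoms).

4

[CX3](=O)[OX2H1] is the SMARTS for a carboxylic acid: an sp2 carbon double-bonded to O and single-bonded to an -OH oxygen.
The molecule carries 4 separate instances of a carboxylic acid group (-C(=O)OH) meeting every constraint; each maps to a distinct set of atoms, giving 4 matches.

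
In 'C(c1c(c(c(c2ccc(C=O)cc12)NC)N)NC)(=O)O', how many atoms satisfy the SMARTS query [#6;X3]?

The query [#6;X3] means: any carbon (aromatic or not) with three total connections.
Check the 20 heavy atoms by environment: 10× c (aromatic, X3) → match; 3× N (X3) → no; 2× C (X4) → no; 2× C (X3) → match; 2× O (X1) → no; 1× O (X2) → no.
Summing the matching environments: 10 + 2 = 12 matching atoms.

12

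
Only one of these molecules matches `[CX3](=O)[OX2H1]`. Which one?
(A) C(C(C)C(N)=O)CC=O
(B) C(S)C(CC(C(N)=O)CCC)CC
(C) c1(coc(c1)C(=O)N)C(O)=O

C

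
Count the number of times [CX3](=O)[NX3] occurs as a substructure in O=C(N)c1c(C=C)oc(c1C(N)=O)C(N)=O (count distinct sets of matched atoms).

3

[CX3](=O)[NX3] is the SMARTS for an amide: a carbonyl carbon bonded to a trivalent nitrogen.
The molecule carries 3 separate instances of a primary amide (-C(=O)NH2) meeting every constraint; each maps to a distinct set of atoms, giving 3 matches.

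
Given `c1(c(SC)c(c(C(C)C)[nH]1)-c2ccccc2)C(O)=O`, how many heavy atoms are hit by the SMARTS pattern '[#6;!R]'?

5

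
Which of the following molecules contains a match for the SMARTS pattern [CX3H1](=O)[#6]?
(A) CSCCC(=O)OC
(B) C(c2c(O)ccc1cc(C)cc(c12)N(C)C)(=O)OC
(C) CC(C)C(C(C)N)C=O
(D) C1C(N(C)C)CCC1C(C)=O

C

[CX3H1](=O)[#6] describes an sp2 carbon with one H, double-bonded to O and single-bonded to carbon (an aldehyde).
(A) has a methyl-ester group (-C(=O)OCH3) but the carbonyl carbon has H0, not H1.
(B) has a methyl-ester group (-C(=O)OCH3) but the carbonyl carbon has H0, not H1.
(C) contains an aldehyde (-CHO), which satisfies every atom and bond constraint.
(D) has an acetyl/ketone group (-C(=O)CH3) but the carbonyl carbon has H0 (two carbon neighbours), not H1.
So the answer is (C).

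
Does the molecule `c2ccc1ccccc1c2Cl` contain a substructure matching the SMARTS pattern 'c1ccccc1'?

Yes

The pattern c1ccccc1 describes six aromatic carbons in a ring — a benzene ring.
The required atom environment is present in the molecule, so the pattern matches.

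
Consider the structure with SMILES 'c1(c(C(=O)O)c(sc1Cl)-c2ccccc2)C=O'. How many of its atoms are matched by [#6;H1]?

Check the 17 heavy atoms by environment: 1× s (aromatic, H0) → no; 5× c (aromatic, H0) → no; 1× Cl (H0) → no; 1× C (H1) → match; 2× O (H0) → no; 5× c (aromatic, H1) → match; 1× C (H0) → no; 1× O (H1) → no.
Summing the matching environments: 1 + 5 = 6 matching atoms.

6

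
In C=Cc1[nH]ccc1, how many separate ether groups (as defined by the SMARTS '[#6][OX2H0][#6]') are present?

[#6][OX2H0][#6] is the SMARTS for an ether: an aliphatic oxygen bridging two carbons with no H on the oxygen.
No fragment in the molecule satisfies every constraint, giving 0 matches.

0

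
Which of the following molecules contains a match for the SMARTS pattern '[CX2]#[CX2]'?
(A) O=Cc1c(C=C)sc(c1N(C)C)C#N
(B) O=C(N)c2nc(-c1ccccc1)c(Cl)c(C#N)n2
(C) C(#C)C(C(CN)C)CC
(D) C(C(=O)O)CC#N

C

[CX2]#[CX2] describes a carbon-carbon triple bond (an alkyne).
(A) has a nitrile (-C#N) but the triple bond is C#N, not C#C.
(B) has a nitrile (-C#N) but the triple bond is C#N, not C#C.
(C) contains an ethynyl group (-C#CH), which satisfies every atom and bond constraint.
(D) has a nitrile (-C#N) but the triple bond is C#N, not C#C.
So the answer is (C).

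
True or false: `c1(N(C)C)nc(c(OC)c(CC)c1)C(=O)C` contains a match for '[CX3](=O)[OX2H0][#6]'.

False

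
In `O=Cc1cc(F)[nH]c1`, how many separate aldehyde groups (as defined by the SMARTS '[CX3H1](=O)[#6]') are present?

[CX3H1](=O)[#6] is the SMARTS for an aldehyde: an sp2 carbon with one H, double-bonded to O and single-bonded to carbon.
Exactly one fragment in the molecule meets all constraints, giving 1 match.

1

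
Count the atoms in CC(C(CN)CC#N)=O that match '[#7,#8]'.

3

The query [#7,#8] means: nitrogen or oxygen (comma = OR).
Check the 9 heavy atoms by environment: 6× C → no; 1× O → match; 2× N → match.
Summing the matching environments: 1 + 2 = 3 matching atoms.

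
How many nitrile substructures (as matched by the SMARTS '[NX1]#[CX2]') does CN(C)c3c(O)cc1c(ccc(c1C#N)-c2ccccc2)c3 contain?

[NX1]#[CX2] is the SMARTS for a nitrile: a nitrogen triple-bonded to a two-connected carbon.
Exactly one fragment in the molecule meets all constraints, giving 1 match.

1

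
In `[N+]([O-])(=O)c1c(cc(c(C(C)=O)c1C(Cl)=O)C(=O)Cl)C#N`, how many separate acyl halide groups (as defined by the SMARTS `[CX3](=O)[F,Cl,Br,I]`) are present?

[CX3](=O)[F,Cl,Br,I] is the SMARTS for an acyl halide: a carbonyl carbon bonded to a halogen.
The molecule carries 2 separate instances of an acyl chloride (-C(=O)Cl) meeting every constraint; each maps to a distinct set of atoms, giving 2 matches.

2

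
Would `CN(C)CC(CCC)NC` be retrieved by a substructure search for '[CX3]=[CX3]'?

The pattern [CX3]=[CX3] describes a non-aromatic C=C double bond between two sp2 carbons — an alkene.
The closest candidate here is an ethyl group (-CH2CH3), but its C-C bond is a single bond between CX4 carbons, not CX3=CX3. No other fragment satisfies the full query, so there is no match.

No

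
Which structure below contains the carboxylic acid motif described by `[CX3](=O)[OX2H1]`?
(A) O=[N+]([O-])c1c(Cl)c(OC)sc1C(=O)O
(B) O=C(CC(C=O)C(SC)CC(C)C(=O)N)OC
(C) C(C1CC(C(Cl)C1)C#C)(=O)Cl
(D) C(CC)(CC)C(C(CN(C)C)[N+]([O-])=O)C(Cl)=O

[CX3](=O)[OX2H1] describes an sp2 carbon double-bonded to O and single-bonded to an -OH oxygen (a carboxylic acid).
(A) contains a carboxylic acid group (-C(=O)OH), which satisfies every atom and bond constraint.
(B) has an aldehyde (-CHO) but there is no singly-bonded oxygen on the carbonyl carbon.
(C) has an acyl chloride (-C(=O)Cl) but the carbonyl is bonded to Cl, not to an -OH oxygen.
(D) has an acyl chloride (-C(=O)Cl) but the carbonyl is bonded to Cl, not to an -OH oxygen.
So the answer is (A).

A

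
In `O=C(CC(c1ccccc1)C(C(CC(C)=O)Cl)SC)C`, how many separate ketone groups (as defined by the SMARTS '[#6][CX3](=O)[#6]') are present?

2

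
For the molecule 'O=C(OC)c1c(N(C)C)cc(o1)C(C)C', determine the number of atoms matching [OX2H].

0

The query [OX2H] means: aliphatic oxygen with two connections, one of which is H — an -OH oxygen.
Check the 15 heavy atoms by environment: 1× o (aromatic, H0, X2) → no; 3× c (aromatic, H0, X3) → no; 1× c (aromatic, H1, X3) → no; 1× N (H0, X3) → no; 5× C (H3, X4) → no; 1× C (H0, X3) → no; 1× O (H0, X1) → no; 1× O (H0, X2) → no; 1× C (H1, X4) → no.
No environment satisfies the query, so 0 matching atoms.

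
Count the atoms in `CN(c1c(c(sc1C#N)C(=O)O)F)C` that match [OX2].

1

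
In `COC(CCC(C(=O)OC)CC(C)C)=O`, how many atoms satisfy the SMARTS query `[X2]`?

2

The query [X2] means: any atom with exactly two total connections (bonds + H).
Check the 15 heavy atoms by environment: 9× C (X4) → no; 2× C (X3) → no; 2× O (X1) → no; 2× O (X2) → match.
That gives 2 matching atoms.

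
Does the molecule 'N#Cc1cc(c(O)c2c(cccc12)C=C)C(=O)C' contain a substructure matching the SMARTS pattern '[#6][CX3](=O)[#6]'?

The pattern [#6][CX3](=O)[#6] describes a carbonyl carbon (no H) flanked by two carbons — a ketone.
The molecule carries an acetyl/ketone group (-C(=O)CH3), whose atoms satisfy every constraint of the query, so the pattern matches.

Yes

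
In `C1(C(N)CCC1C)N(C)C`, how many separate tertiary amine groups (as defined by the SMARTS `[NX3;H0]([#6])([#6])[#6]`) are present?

[NX3;H0]([#6])([#6])[#6] is the SMARTS for a tertiary amine: a trivalent nitrogen with no H, bonded to three carbons.
Exactly one fragment in the molecule meets all constraints, giving 1 match.

1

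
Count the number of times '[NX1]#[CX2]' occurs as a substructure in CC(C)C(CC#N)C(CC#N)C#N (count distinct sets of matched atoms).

[NX1]#[CX2] is the SMARTS for a nitrile: a nitrogen triple-bonded to a two-connected carbon.
The molecule carries 3 separate instances of a nitrile (-C#N) meeting every constraint; each maps to a distinct set of atoms, giving 3 matches.

3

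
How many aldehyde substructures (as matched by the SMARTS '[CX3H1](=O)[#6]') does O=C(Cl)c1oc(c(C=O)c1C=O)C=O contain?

[CX3H1](=O)[#6] is the SMARTS for an aldehyde: an sp2 carbon with one H, double-bonded to O and single-bonded to carbon.
The molecule carries 3 separate instances of an aldehyde (-CHO) meeting every constraint; each maps to a distinct set of atoms, giving 3 matches.

3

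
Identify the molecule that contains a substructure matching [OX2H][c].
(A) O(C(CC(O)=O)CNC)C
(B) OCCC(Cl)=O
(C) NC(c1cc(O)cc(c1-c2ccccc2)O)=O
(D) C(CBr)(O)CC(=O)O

[OX2H][c] describes a hydroxyl oxygen attached to an aromatic carbon (a phenol).
(A) has a methoxy ether (-OCH3) but the oxygen has H0, not H1.
(B) has a hydroxyl group (-OH) but the -OH is on an aliphatic carbon, not an aromatic c.
(C) contains a hydroxyl group (-OH), which satisfies every atom and bond constraint.
(D) has a hydroxyl group (-OH) but the -OH is on an aliphatic carbon, not an aromatic c.
So the answer is (C).

C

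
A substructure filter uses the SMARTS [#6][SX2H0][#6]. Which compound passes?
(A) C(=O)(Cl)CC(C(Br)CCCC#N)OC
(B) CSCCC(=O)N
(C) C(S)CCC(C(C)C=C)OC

B

[#6][SX2H0][#6] describes an aliphatic sulfur bridging two carbons with no H on the sulfur (a thioether).
(A) has a methoxy ether (-OCH3) but the bridging atom is O, not S.
(B) contains a methylthio ether (-SCH3), which satisfies every atom and bond constraint.
(C) has a thiol (-SH) but the sulfur has H1, not H0 bridging two carbons.
So the answer is (B).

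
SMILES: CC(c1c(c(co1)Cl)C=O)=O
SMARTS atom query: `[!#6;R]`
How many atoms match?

1

Check the 11 heavy atoms by environment: 1× o (aromatic, in 5-ring) → match; 4× c (aromatic, in 5-ring) → no; 1× Cl (acyclic) → no; 3× C (acyclic) → no; 2× O (acyclic) → no.
That gives 1 matching atom.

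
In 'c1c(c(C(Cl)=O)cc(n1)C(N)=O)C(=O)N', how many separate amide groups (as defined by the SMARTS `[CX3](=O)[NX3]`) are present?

2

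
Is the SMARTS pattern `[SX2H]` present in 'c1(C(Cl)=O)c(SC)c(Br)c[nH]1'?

No

The pattern [SX2H] describes an aliphatic sulfur with two connections, one being H — a thiol.
The closest candidate here is a methylthio ether (-SCH3), but the sulfur has H0 (bonded to two carbons), not H1. No other fragment satisfies the full query, so there is no match.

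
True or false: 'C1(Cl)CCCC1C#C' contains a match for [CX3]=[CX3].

False

The pattern [CX3]=[CX3] describes a non-aromatic C=C double bond between two sp2 carbons — an alkene.
The closest candidate here is an ethynyl group (-C#CH), but the C-C bond is a triple bond, not a double bond. No other fragment satisfies the full query, so there is no match.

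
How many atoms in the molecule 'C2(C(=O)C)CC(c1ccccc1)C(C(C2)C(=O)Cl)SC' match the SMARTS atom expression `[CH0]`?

2

The query [CH0] means: aliphatic carbon with no attached hydrogen.
Check the 20 heavy atoms by environment: 4× C (H1) → no; 2× C (H2) → no; 1× S (H0) → no; 2× C (H3) → no; 2× C (H0) → match; 2× O (H0) → no; 1× Cl (H0) → no; 1× c (aromatic, H0) → no; 5× c (aromatic, H1) → no.
That gives 2 matching atoms.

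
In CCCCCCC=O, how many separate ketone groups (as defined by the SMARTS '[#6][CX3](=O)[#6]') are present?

0

[#6][CX3](=O)[#6] is the SMARTS for a ketone: a carbonyl carbon (no H) flanked by two carbons.
The molecule has an aldehyde (-CHO), but the carbonyl carbon has H1, so it is not flanked by two carbons; nothing else fits, so there are 0 matches.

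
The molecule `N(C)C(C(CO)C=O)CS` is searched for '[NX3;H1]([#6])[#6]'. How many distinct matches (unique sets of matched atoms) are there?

[NX3;H1]([#6])[#6] is the SMARTS for a secondary amine: a trivalent nitrogen with one H, bonded to two carbons.
Exactly one fragment in the molecule meets all constraints, giving 1 match.

1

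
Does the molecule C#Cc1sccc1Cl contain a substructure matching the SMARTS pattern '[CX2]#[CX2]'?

The pattern [CX2]#[CX2] describes a carbon-carbon triple bond — an alkyne.
The molecule carries an ethynyl group (-C#CH), whose atoms satisfy every constraint of the query, so the pattern matches.

Yes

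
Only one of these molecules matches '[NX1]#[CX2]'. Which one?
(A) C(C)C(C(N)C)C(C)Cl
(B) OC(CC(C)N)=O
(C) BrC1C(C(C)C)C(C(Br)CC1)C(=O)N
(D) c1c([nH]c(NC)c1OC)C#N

D

[NX1]#[CX2] describes a nitrogen triple-bonded to a two-connected carbon (a nitrile).
(A) has a primary amino group (-NH2) but the nitrogen is NX3 (three connections), not NX1 triple-bonded.
(B) has a primary amino group (-NH2) but the nitrogen is NX3 (three connections), not NX1 triple-bonded.
(C) has a primary amide (-C(=O)NH2) but the nitrogen is NX3, not NX1.
(D) contains a nitrile (-C#N), which satisfies every atom and bond constraint.
So the answer is (D).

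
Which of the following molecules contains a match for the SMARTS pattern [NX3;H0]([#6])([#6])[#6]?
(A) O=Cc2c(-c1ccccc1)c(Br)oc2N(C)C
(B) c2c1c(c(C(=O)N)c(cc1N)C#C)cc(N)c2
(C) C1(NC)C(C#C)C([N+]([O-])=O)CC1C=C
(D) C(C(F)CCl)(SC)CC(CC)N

[NX3;H0]([#6])([#6])[#6] describes a trivalent nitrogen with no H, bonded to three carbons (a tertiary amine).
(A) contains a dimethylamino group (-N(CH3)2), which satisfies every atom and bond constraint.
(B) has a primary amino group (-NH2) but the nitrogen has H2, not H0 with three carbons.
(C) has an N-methylamino group (-NHCH3) but the nitrogen still has one H (H1), not H0.
(D) has a primary amino group (-NH2) but the nitrogen has H2, not H0 with three carbons.
So the answer is (A).

A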